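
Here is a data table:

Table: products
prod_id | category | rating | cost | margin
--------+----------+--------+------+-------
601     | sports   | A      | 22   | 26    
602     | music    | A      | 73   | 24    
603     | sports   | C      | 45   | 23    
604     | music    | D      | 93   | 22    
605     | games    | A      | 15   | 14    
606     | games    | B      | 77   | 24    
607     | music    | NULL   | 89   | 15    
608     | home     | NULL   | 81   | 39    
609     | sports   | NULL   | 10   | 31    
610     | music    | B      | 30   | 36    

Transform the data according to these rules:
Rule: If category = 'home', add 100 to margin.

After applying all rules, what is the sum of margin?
354

Step 1: Count records where category = 'home': 1
Step 2: Total bonus added: 1 × 100 = 100
Step 3: Original sum of margin: 254
Step 4: Final sum = 254 + 100 = 354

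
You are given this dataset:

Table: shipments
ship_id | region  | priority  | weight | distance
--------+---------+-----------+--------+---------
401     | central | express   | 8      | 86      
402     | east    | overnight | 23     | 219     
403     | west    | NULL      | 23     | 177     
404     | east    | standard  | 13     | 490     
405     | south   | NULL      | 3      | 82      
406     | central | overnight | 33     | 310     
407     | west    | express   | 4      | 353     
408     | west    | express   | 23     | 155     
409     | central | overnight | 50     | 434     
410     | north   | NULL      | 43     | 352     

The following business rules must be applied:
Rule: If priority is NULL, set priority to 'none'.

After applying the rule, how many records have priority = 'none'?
3

Step 1: Count records where priority IS NULL
Step 2: Found 3 records with NULL priority
Step 3: These records will have priority set to 'none'
Step 4: Records already having priority = 'none': 0
Step 5: Answer: 3 + 0 = 3 records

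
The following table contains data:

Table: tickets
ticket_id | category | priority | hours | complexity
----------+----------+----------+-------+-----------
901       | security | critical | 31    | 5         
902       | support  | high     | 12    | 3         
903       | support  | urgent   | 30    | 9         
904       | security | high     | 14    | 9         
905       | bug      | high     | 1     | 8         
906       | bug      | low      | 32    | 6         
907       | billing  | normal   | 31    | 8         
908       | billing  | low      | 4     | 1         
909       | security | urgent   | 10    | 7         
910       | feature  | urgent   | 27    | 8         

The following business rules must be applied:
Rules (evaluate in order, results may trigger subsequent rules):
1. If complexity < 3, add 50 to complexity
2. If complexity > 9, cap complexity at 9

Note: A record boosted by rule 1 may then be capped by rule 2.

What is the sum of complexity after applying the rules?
72

Step 1: Apply rule 1 to records with complexity < 3
  - 1 records get bonus of 50
  - Of these, 1 records then exceed 9 and get capped
Step 2: Apply rule 2 to records with complexity > 9
  - 0 records (original) are capped
Step 3: Calculate final sum = 72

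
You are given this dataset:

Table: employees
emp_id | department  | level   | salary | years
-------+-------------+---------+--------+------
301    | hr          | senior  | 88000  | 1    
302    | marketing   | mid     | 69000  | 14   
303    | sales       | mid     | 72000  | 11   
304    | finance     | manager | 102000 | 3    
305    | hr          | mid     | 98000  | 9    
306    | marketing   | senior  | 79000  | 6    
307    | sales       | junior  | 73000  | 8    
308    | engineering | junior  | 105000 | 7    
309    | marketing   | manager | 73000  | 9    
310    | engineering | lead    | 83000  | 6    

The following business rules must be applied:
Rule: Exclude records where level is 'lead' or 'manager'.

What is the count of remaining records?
7

Step 1: Count records to exclude
  - 1 (lead) + 2 (manager) = 3 records
Step 2: Total records: 10
Step 3: Remaining = 10 - 3 = 7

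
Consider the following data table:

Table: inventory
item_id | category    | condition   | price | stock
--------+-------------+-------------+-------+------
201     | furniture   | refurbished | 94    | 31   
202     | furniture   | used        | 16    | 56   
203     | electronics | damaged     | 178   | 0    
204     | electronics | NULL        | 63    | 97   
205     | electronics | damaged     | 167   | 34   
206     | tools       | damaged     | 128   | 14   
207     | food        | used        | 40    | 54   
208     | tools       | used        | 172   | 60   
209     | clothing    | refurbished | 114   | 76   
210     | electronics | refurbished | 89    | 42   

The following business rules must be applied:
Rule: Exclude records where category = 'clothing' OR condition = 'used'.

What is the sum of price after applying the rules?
719

Step 1: Find records where category = 'clothing' OR condition = 'used'
Step 2: 4 records match, summing to 342
Step 3: Original sum: 1061
Step 4: Remaining sum = 1061 - 342 = 719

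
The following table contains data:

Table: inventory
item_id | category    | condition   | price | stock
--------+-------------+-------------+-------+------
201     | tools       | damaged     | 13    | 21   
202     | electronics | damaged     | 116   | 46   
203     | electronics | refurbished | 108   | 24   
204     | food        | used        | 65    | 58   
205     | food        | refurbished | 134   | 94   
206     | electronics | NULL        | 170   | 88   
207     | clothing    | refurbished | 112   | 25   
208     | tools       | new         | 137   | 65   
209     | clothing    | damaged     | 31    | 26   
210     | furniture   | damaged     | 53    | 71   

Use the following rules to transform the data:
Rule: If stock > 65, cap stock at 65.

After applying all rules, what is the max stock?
65

Step 1: Original maximum stock = 94
Step 2: Apply cap at 65
Step 3: 3 records had stock > 65 and were capped
Step 4: Maximum after transformation = 65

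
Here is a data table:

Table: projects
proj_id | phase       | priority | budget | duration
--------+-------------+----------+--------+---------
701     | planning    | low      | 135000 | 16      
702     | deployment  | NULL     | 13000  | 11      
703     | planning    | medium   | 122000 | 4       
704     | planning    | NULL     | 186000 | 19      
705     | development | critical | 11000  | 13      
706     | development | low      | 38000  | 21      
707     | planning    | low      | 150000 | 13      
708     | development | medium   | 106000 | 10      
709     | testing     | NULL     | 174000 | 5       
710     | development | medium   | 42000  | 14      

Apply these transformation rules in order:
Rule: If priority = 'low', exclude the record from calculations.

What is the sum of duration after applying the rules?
76

Step 1: Identify records where priority = 'low'
Step 2: The excluded records sum to 50
Step 3: Original total duration = 126
Step 4: Remaining total = 126 - 50 = 76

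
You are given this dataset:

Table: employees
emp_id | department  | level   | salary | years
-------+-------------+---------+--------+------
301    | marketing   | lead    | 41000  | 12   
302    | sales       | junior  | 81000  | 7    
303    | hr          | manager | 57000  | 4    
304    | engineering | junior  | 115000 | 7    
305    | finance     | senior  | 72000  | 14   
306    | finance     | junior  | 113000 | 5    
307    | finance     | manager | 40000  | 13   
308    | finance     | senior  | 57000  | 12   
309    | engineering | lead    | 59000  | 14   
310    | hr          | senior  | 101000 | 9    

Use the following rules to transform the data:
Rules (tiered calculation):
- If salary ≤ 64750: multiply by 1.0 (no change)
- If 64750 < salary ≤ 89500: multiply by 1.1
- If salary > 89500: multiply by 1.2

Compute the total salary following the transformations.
817100.0

Step 1: Tier 1 (salary ≤ 64750): 5 records, sum = 254000 × 1.0 = 254000.0
Step 2: Tier 2 (64750 < salary ≤ 89500): 2 records, sum = 153000 × 1.1 = 168300.0
Step 3: Tier 3 (salary > 89500): 3 records, sum = 329000 × 1.2 = 394800.0
Step 4: Final sum = 254000.0 + 168300.0 + 394800.0 = 817100.0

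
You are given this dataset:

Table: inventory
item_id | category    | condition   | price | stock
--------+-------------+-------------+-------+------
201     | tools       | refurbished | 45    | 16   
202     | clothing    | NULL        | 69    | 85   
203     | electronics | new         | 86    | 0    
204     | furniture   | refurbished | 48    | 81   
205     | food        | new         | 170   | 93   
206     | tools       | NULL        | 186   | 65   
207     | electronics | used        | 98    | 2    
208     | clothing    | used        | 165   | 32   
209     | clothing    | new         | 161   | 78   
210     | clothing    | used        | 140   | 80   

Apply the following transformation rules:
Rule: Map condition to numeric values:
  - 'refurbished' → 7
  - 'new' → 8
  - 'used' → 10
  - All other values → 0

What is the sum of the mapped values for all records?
68

Step 1: Apply mapping to each record
Step 2: Count by status:
  'refurbished': 2 records × 7 = 14
  'new': 3 records × 8 = 24
  'used': 3 records × 10 = 30
Step 3: Sum all mapped values = 68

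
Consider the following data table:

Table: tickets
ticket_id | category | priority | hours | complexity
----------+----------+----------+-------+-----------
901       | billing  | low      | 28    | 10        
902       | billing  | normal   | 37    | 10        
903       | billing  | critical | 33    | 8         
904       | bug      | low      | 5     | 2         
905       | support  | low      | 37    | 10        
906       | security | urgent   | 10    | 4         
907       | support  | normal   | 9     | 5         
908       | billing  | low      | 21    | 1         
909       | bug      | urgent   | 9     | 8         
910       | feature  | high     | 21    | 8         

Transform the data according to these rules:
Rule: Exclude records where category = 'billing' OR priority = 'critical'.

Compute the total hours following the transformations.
91

Step 1: Find records where category = 'billing' OR priority = 'critical'
Step 2: 4 records match, summing to 119
Step 3: Original sum: 210
Step 4: Remaining sum = 210 - 119 = 91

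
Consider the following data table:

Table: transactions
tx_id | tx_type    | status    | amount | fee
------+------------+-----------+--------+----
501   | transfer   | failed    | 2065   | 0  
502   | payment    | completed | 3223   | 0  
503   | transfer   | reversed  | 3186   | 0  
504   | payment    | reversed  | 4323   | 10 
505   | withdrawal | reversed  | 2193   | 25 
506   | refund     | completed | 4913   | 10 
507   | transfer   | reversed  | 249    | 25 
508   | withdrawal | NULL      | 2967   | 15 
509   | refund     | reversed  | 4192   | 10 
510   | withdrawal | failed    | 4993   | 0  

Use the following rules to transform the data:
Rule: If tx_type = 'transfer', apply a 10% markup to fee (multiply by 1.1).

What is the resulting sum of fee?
97.5

Step 1: Records with tx_type = 'transfer' have total fee = 25
Step 2: Apply multiplier: 25 × 1.1 = 27.5
Step 3: Other records total: 70
Step 4: Final sum = 27.5 + 70 = 97.5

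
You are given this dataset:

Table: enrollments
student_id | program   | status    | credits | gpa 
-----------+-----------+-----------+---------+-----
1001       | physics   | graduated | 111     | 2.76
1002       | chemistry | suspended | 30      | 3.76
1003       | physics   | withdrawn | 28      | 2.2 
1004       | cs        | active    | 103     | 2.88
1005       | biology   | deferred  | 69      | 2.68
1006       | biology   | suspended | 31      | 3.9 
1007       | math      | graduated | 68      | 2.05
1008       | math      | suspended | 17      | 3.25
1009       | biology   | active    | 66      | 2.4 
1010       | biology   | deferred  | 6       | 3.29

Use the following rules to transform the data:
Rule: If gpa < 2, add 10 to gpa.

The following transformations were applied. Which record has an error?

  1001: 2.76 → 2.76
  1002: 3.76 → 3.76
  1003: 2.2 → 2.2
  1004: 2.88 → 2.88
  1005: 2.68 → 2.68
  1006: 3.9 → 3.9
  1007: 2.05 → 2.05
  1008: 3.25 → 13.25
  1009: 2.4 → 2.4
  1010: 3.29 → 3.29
Record 1008 has an error. The correct transformed value should be 3.25, not 13.25.

Step 1: Check each record against the rule
Step 2: Record 1008 has gpa = 3.25
Step 3: Since 3.25 >= 2, the bonus should not have been applied
Step 4: Correct value = 3.25, but claimed value = 13.25
Conclusion: Record 1008 has the error.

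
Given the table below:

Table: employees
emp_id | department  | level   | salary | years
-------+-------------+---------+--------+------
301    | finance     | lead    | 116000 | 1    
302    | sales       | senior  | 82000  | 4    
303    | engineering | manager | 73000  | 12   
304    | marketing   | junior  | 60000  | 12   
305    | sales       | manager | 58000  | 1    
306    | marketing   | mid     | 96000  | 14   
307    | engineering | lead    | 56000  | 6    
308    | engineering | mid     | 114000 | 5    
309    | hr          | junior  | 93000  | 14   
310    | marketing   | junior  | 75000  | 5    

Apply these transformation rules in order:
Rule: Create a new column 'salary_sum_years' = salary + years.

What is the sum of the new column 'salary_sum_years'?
823074

Step 1: For each record, compute salary + years
Example calculations:
  116000 + 1 = 116001
  82000 + 4 = 82004
  73000 + 12 = 73012
  ...
Step 2: Sum all derived values
Step 3: Total = 823074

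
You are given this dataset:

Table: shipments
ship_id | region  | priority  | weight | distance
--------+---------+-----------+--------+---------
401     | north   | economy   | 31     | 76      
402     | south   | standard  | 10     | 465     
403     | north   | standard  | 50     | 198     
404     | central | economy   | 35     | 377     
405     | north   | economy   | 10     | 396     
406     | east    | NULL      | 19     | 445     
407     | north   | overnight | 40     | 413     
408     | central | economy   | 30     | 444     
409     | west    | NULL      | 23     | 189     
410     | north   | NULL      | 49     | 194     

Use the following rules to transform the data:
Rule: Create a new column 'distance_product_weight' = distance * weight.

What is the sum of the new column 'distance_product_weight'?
86209

Step 1: For each record, compute distance * weight
Example calculations:
  76 * 31 = 2356
  465 * 10 = 4650
  198 * 50 = 9900
  ...
Step 2: Sum all derived values
Step 3: Total = 86209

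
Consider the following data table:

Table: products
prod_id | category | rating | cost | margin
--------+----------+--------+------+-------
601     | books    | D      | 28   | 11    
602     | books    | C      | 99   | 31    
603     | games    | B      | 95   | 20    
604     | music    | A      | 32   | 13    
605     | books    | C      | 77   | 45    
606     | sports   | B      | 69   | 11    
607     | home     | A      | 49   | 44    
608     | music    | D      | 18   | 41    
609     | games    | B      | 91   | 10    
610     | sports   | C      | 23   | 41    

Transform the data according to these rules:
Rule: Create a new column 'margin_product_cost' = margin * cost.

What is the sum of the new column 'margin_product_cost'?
14664

Step 1: For each record, compute margin * cost
Example calculations:
  11 * 28 = 308
  31 * 99 = 3069
  20 * 95 = 1900
  ...
Step 2: Sum all derived values
Step 3: Total = 14664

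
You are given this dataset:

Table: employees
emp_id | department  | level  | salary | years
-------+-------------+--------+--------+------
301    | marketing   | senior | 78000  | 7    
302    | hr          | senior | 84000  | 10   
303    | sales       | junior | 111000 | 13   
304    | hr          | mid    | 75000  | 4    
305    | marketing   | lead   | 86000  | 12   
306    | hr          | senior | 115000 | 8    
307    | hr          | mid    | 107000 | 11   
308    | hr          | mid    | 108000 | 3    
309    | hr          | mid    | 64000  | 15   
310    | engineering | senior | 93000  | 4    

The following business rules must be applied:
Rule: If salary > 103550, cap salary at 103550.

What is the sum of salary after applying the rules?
894200

Step 1: 4 records have salary > 103550
Step 2: These records originally summed to 441000
Step 3: After capping: 4 × 103550 = 414200
Step 4: Unaffected records sum: 480000
Step 5: Final sum = 414200 + 480000 = 894200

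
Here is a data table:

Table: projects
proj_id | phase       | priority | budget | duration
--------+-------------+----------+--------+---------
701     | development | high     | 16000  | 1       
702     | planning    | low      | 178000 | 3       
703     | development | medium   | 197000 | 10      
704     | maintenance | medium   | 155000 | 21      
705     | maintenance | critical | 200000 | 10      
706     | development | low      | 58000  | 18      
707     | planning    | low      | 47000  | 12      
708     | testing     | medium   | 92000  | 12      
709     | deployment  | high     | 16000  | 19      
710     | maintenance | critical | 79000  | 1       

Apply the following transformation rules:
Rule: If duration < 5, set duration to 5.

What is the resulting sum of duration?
117

Step 1: 3 records have duration < 5
Step 2: These records originally summed to 5
Step 3: After setting to minimum: 3 × 5 = 15
Step 4: Unaffected records sum: 102
Step 5: Final sum = 15 + 102 = 117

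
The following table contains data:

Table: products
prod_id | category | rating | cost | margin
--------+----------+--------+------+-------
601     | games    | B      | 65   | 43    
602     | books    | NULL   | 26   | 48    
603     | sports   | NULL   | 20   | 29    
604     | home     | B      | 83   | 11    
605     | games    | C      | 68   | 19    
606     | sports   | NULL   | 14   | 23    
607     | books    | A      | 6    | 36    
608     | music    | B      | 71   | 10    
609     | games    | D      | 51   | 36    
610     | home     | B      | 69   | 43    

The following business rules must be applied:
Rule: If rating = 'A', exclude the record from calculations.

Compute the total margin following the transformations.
262

Step 1: Identify records where rating = 'A'
Step 2: The excluded records sum to 36
Step 3: Original total margin = 298
Step 4: Remaining total = 298 - 36 = 262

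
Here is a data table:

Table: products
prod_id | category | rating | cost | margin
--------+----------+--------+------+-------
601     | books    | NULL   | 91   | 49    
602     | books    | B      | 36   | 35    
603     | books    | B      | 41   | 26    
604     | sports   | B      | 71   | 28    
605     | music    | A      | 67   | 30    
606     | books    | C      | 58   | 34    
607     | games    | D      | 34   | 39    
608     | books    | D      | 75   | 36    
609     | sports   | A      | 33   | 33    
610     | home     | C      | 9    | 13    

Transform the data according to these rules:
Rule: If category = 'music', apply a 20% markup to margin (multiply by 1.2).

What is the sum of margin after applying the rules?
329.0

Step 1: Records with category = 'music' have total margin = 30
Step 2: Apply multiplier: 30 × 1.2 = 36.0
Step 3: Other records total: 293
Step 4: Final sum = 36.0 + 293 = 329.0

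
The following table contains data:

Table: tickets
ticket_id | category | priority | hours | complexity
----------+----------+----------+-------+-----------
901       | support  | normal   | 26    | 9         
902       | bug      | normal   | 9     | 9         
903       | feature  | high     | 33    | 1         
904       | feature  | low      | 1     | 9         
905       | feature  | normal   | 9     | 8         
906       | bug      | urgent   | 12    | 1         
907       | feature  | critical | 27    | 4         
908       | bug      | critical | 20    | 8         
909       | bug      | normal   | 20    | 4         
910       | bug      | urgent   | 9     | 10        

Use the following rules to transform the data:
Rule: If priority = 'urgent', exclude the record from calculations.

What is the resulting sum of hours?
145

Step 1: Identify records where priority = 'urgent'
Step 2: The excluded records sum to 21
Step 3: Original total hours = 166
Step 4: Remaining total = 166 - 21 = 145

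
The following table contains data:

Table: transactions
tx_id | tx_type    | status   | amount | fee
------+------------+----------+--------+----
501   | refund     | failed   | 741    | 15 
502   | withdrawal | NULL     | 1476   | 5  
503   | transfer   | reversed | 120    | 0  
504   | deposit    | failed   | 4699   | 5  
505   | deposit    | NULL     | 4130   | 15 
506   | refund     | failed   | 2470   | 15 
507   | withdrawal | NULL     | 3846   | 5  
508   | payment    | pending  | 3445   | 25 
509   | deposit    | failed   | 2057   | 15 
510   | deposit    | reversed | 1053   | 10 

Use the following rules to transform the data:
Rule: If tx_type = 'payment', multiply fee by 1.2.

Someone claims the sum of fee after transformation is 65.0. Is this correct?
No, the correct result is 115.0.

Step 1: Calculate the correct sum after transformation
Step 2: Apply multiplier 1.2 to records where tx_type = 'payment'
Step 3: Correct result = 115.0
Step 4: Claimed result = 65.0
Step 5: 115.0 ≠ 65.0
Conclusion: The claimed result is incorrect. The correct answer is 115.0.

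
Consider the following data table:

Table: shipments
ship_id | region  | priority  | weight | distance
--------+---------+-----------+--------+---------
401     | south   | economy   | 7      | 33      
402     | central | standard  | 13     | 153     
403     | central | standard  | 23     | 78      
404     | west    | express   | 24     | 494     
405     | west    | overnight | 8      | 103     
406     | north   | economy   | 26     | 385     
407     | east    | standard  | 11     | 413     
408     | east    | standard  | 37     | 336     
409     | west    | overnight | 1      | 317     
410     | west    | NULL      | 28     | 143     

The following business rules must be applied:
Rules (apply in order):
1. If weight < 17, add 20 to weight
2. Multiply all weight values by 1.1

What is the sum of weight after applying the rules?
305.8

Step 1: Apply Rule 1 - Add 20 to records with weight < 17
  - 5 records affected: 40 + (5 × 20) = 140
  - Unaffected records: 138
  - Sum after Rule 1: 278
Step 2: Apply Rule 2 - Multiply all by 1.1
  - 278 × 1.1 = 305.8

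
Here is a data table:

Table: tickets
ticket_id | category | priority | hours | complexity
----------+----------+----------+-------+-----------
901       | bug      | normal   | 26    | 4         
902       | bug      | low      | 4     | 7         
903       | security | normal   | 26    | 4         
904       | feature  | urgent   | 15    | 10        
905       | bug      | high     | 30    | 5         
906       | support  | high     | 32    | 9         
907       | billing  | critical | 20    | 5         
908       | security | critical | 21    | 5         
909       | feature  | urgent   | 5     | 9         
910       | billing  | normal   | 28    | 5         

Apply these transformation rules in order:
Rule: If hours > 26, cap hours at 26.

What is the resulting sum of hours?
195

Step 1: 3 records have hours > 26
Step 2: These records originally summed to 90
Step 3: After capping: 3 × 26 = 78
Step 4: Unaffected records sum: 117
Step 5: Final sum = 78 + 117 = 195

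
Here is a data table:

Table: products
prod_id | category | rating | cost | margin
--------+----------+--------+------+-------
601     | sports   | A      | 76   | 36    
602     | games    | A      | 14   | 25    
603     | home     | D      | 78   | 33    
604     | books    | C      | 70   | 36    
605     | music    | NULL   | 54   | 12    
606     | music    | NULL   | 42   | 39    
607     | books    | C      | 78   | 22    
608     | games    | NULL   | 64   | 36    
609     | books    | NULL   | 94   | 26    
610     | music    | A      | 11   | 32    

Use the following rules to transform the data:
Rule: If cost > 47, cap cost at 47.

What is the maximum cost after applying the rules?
47

Step 1: Original maximum cost = 94
Step 2: Apply cap at 47
Step 3: 7 records had cost > 47 and were capped
Step 4: Maximum after transformation = 47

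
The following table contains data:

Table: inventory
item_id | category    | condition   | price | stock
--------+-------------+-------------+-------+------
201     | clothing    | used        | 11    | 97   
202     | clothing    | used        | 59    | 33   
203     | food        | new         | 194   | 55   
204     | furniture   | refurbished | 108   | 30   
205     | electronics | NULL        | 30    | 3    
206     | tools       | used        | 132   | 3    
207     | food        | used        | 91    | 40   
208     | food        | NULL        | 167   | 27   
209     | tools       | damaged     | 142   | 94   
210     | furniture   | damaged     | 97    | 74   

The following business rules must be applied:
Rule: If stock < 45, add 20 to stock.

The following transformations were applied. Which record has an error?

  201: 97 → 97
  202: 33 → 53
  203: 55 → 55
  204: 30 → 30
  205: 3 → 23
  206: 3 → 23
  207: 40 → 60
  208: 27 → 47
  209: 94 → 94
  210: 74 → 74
Record 204 has an error. The correct transformed value should be 50, not 30.

Step 1: Check each record against the rule
Step 2: Record 204 has stock = 30
Step 3: Since 30 < 45, the bonus should have been applied
Step 4: Correct value = 50, but claimed value = 30
Conclusion: Record 204 has the error.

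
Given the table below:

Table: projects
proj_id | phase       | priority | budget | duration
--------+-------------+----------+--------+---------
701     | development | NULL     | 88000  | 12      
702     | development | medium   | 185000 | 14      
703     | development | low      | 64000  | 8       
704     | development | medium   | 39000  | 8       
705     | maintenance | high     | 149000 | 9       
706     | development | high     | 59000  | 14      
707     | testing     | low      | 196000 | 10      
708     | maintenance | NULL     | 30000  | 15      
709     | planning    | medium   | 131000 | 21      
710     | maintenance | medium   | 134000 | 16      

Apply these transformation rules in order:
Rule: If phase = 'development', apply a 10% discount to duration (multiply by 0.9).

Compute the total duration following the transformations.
121.4

Step 1: Records with phase = 'development' have total duration = 56
Step 2: Apply multiplier: 56 × 0.9 = 50.4
Step 3: Other records total: 71
Step 4: Final sum = 50.4 + 71 = 121.4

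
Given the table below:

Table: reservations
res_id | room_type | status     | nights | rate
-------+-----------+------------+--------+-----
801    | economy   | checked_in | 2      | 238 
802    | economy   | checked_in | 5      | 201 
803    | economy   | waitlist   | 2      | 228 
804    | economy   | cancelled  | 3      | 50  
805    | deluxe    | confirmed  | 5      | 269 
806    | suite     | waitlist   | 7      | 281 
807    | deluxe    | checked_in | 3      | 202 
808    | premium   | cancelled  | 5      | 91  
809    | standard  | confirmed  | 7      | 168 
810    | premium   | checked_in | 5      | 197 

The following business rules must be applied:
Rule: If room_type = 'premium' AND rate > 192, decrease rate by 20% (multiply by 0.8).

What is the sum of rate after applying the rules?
1885.6

Step 1: Find records where room_type = 'premium' AND rate > 192
Step 2: 1 records match, summing to 197
Step 3: After multiplier: 197 × 0.8 = 157.6
Step 4: Unaffected records sum: 1728
Step 5: Final sum = 157.6 + 1728 = 1885.6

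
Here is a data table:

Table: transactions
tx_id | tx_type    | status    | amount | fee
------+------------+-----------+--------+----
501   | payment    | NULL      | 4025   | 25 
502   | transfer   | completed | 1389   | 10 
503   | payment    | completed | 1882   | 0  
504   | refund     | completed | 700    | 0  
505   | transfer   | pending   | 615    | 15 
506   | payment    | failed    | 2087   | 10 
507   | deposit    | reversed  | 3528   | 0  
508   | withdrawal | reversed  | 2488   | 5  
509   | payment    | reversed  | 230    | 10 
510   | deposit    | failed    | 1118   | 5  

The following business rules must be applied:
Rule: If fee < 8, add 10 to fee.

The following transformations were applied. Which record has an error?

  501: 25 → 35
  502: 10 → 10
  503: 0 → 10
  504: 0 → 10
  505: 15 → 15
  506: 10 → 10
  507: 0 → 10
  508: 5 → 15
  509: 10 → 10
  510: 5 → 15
Record 501 has an error. The correct transformed value should be 25, not 35.

Step 1: Check each record against the rule
Step 2: Record 501 has fee = 25
Step 3: Since 25 >= 8, the bonus should not have been applied
Step 4: Correct value = 25, but claimed value = 35
Conclusion: Record 501 has the error.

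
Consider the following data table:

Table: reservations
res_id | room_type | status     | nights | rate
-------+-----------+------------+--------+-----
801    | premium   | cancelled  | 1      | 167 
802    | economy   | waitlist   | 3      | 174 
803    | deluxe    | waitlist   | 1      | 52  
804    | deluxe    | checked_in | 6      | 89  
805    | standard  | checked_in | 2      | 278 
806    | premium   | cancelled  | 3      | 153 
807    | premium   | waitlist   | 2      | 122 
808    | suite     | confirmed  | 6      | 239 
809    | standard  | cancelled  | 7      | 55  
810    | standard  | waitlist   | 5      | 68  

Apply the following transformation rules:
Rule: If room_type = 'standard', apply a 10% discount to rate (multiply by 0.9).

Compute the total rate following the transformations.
1356.9

Step 1: Records with room_type = 'standard' have total rate = 401
Step 2: Apply multiplier: 401 × 0.9 = 360.9
Step 3: Other records total: 996
Step 4: Final sum = 360.9 + 996 = 1356.9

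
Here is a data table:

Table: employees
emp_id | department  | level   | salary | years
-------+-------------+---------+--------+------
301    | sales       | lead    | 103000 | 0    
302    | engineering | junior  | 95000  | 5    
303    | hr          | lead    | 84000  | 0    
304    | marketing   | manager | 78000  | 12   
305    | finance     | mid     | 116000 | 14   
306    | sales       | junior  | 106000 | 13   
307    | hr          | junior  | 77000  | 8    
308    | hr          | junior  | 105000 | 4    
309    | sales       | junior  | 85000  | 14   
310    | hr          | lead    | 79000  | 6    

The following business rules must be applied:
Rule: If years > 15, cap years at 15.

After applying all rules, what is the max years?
14

Step 1: Original maximum years = 14
Step 2: Check cap of 15 against maximum
Step 3: No records exceed the cap (max 14 <= cap 15), so no capping applies
Step 4: Maximum after transformation = 14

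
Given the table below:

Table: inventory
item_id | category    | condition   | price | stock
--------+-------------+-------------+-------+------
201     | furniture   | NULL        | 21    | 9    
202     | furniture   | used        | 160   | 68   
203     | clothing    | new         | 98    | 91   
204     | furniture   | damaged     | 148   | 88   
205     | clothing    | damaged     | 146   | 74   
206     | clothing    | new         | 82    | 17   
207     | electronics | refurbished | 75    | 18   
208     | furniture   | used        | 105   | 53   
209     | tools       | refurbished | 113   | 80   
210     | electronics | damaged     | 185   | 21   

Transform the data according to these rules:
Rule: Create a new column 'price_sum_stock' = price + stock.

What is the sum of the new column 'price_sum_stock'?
1652

Step 1: For each record, compute price + stock
Example calculations:
  21 + 9 = 30
  160 + 68 = 228
  98 + 91 = 189
  ...
Step 2: Sum all derived values
Step 3: Total = 1652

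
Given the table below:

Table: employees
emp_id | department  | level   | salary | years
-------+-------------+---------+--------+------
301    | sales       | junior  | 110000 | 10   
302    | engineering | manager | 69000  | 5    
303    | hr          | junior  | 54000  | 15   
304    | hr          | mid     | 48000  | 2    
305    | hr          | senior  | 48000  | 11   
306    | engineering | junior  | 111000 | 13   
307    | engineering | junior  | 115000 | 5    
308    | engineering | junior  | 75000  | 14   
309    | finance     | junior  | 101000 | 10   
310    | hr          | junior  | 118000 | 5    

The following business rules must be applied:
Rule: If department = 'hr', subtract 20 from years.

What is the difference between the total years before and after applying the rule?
80

Step 1: Original sum of years = 90
Step 2: 4 records have department = 'hr'
Step 3: Each affected record changes by -20
Step 4: Total change = 4 × -20 = -80
Step 5: New sum = 90 + -80 = 10
Step 6: Difference = |10 - 90| = 80
        (Sum decreased by 80)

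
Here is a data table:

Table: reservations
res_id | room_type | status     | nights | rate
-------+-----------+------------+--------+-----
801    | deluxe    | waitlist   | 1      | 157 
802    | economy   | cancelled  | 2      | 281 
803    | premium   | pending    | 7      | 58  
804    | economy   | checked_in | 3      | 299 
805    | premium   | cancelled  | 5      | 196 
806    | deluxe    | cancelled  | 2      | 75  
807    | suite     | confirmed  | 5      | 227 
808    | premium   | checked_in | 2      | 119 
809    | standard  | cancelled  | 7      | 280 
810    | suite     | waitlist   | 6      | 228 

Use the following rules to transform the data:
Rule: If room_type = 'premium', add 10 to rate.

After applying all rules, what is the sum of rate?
1950

Step 1: Count records where room_type = 'premium': 3
Step 2: Total bonus added: 3 × 10 = 30
Step 3: Original sum of rate: 1920
Step 4: Final sum = 1920 + 30 = 1950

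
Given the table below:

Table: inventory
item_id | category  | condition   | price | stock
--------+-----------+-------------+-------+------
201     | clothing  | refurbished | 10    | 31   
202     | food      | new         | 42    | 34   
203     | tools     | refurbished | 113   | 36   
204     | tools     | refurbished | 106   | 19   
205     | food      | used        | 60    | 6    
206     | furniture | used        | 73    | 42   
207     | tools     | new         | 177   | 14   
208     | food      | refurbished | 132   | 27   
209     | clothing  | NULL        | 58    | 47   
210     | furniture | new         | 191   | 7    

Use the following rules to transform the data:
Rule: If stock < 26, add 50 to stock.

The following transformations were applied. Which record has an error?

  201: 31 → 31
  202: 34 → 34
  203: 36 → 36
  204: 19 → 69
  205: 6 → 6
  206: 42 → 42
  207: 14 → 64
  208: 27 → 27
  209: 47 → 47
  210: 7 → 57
Record 205 has an error. The correct transformed value should be 56, not 6.

Step 1: Check each record against the rule
Step 2: Record 205 has stock = 6
Step 3: Since 6 < 26, the bonus should have been applied
Step 4: Correct value = 56, but claimed value = 6
Conclusion: Record 205 has the error.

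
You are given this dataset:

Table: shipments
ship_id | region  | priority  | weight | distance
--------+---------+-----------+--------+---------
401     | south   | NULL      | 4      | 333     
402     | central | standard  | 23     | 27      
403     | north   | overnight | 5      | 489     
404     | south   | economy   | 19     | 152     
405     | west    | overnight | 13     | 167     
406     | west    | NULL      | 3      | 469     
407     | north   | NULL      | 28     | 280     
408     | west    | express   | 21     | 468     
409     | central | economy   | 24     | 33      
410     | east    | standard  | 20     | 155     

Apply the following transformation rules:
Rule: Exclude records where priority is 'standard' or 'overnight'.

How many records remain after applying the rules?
6

Step 1: Count records to exclude
  - 2 (standard) + 2 (overnight) = 4 records
Step 2: Total records: 10
Step 3: Remaining = 10 - 4 = 6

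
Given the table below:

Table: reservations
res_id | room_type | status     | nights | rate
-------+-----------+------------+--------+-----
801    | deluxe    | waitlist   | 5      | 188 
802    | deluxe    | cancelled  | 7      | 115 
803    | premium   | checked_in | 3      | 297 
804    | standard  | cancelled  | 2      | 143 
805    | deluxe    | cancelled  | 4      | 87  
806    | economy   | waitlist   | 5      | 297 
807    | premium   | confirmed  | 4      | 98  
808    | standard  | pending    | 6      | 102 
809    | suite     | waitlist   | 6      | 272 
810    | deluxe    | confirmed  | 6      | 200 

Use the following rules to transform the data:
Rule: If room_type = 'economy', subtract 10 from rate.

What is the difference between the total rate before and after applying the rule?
10

Step 1: Original sum of rate = 1799
Step 2: 1 records have room_type = 'economy'
Step 3: Each affected record changes by -10
Step 4: Total change = 1 × -10 = -10
Step 5: New sum = 1799 + -10 = 1789
Step 6: Difference = |1789 - 1799| = 10
        (Sum decreased by 10)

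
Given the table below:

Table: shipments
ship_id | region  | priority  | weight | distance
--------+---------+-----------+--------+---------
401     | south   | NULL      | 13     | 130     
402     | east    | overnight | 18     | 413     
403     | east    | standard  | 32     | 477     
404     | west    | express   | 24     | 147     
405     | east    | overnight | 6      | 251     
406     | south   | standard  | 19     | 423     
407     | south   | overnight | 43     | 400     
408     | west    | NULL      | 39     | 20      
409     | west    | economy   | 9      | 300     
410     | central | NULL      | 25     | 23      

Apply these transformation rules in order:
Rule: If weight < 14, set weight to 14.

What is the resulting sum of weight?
242

Step 1: 3 records have weight < 14
Step 2: These records originally summed to 28
Step 3: After setting to minimum: 3 × 14 = 42
Step 4: Unaffected records sum: 200
Step 5: Final sum = 42 + 200 = 242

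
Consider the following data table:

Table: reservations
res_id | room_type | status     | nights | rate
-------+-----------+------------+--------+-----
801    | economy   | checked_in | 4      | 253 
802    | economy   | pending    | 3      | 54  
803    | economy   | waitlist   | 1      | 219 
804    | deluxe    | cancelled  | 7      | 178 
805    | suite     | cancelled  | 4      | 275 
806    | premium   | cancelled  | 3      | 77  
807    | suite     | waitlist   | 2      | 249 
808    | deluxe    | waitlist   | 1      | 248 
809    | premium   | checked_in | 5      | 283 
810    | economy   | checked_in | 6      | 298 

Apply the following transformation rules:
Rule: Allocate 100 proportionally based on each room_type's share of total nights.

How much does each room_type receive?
deluxe: 22.22, economy: 38.89, premium: 22.22, suite: 16.67

Step 1: Calculate total nights = 36
Step 2: Calculate each room_type's proportion:
  deluxe: 8/36 = 22.22% → 22.22
  economy: 14/36 = 38.89% → 38.89
  premium: 8/36 = 22.22% → 22.22
  suite: 6/36 = 16.67% → 16.67
Step 3: Verify: sum of allocations ≈ 100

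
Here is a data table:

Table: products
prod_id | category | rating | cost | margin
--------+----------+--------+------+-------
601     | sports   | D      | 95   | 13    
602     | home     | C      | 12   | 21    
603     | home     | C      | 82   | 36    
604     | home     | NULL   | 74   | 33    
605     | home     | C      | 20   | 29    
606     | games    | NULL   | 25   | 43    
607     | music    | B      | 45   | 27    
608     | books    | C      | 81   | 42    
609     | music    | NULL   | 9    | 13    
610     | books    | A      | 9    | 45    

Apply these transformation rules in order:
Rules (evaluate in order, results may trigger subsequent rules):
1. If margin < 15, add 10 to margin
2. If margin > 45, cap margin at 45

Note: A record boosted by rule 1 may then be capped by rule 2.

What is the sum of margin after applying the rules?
322

Step 1: Apply rule 1 to records with margin < 15
  - 2 records get bonus of 10
  - Of these, 0 records then exceed 45 and get capped
Step 2: Apply rule 2 to records with margin > 45
  - 0 records (original) are capped
Step 3: Calculate final sum = 322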